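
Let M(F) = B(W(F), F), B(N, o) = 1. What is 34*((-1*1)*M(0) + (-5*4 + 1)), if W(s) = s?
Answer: -680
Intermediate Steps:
M(F) = 1
34*((-1*1)*M(0) + (-5*4 + 1)) = 34*(-1*1*1 + (-5*4 + 1)) = 34*(-1*1 + (-20 + 1)) = 34*(-1 - 19) = 34*(-20) = -680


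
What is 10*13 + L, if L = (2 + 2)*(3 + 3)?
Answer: 154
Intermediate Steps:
L = 24 (L = 4*6 = 24)
10*13 + L = 10*13 + 24 = 130 + 24 = 154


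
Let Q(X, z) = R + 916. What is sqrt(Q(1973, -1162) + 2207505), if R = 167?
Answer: 134*sqrt(123) ≈ 1486.1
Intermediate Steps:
Q(X, z) = 1083 (Q(X, z) = 167 + 916 = 1083)
sqrt(Q(1973, -1162) + 2207505) = sqrt(1083 + 2207505) = sqrt(2208588) = 134*sqrt(123)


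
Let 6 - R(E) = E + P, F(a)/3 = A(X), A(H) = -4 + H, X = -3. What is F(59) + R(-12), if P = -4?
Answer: 1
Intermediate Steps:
F(a) = -21 (F(a) = 3*(-4 - 3) = 3*(-7) = -21)
R(E) = 10 - E (R(E) = 6 - (E - 4) = 6 - (-4 + E) = 6 + (4 - E) = 10 - E)
F(59) + R(-12) = -21 + (10 - 1*(-12)) = -21 + (10 + 12) = -21 + 22 = 1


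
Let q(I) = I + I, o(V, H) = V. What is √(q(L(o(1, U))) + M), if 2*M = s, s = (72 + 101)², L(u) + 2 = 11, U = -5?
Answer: √59930/2 ≈ 122.40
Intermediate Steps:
L(u) = 9 (L(u) = -2 + 11 = 9)
s = 29929 (s = 173² = 29929)
M = 29929/2 (M = (½)*29929 = 29929/2 ≈ 14965.)
q(I) = 2*I
√(q(L(o(1, U))) + M) = √(2*9 + 29929/2) = √(18 + 29929/2) = √(29965/2) = √59930/2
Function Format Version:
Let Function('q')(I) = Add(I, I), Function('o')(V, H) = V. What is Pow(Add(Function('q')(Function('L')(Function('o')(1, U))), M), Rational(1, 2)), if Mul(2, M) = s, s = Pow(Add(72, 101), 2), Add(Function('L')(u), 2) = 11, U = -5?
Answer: Mul(Rational(1, 2), Pow(59930, Rational(1, 2))) ≈ 122.40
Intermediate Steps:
Function('L')(u) = 9 (Function('L')(u) = Add(-2, 11) = 9)
s = 29929 (s = Pow(173, 2) = 29929)
M = Rational(29929, 2) (M = Mul(Rational(1, 2), 29929) = Rational(29929, 2) ≈ 14965.)
Function('q')(I) = Mul(2, I)
Pow(Add(Function('q')(Function('L')(Function('o')(1, U))), M), Rational(1, 2)) = Pow(Add(Mul(2, 9), Rational(29929, 2)), Rational(1, 2)) = Pow(Add(18, Rational(29929, 2)), Rational(1, 2)) = Pow(Rational(29965, 2), Rational(1, 2)) = Mul(Rational(1, 2), Pow(59930, Rational(1, 2)))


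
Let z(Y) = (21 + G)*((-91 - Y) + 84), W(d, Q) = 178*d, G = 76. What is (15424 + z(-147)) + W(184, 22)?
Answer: 61756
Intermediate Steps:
z(Y) = -679 - 97*Y (z(Y) = (21 + 76)*((-91 - Y) + 84) = 97*(-7 - Y) = -679 - 97*Y)
(15424 + z(-147)) + W(184, 22) = (15424 + (-679 - 97*(-147))) + 178*184 = (15424 + (-679 + 14259)) + 32752 = (15424 + 13580) + 32752 = 29004 + 32752 = 61756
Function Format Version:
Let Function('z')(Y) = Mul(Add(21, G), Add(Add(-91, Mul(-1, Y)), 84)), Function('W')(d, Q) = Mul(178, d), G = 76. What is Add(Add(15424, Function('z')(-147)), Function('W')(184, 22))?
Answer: 61756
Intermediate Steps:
Function('z')(Y) = Add(-679, Mul(-97, Y)) (Function('z')(Y) = Mul(Add(21, 76), Add(Add(-91, Mul(-1, Y)), 84)) = Mul(97, Add(-7, Mul(-1, Y))) = Add(-679, Mul(-97, Y)))
Add(Add(15424, Function('z')(-147)), Function('W')(184, 22)) = Add(Add(15424, Add(-679, Mul(-97, -147))), Mul(178, 184)) = Add(Add(15424, Add(-679, 14259)), 32752) = Add(Add(15424, 13580), 32752) = Add(29004, 32752) = 61756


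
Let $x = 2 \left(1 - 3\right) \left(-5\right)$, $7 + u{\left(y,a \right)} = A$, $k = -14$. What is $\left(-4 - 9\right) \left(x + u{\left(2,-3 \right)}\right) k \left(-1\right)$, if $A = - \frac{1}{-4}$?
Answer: $- \frac{4823}{2} \approx -2411.5$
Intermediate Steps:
$A = \frac{1}{4}$ ($A = \left(-1\right) \left(- \frac{1}{4}\right) = \frac{1}{4} \approx 0.25$)
$u{\left(y,a \right)} = - \frac{27}{4}$ ($u{\left(y,a \right)} = -7 + \frac{1}{4} = - \frac{27}{4}$)
$x = 20$ ($x = 2 \left(-2\right) \left(-5\right) = \left(-4\right) \left(-5\right) = 20$)
$\left(-4 - 9\right) \left(x + u{\left(2,-3 \right)}\right) k \left(-1\right) = \left(-4 - 9\right) \left(20 - \frac{27}{4}\right) \left(-14\right) \left(-1\right) = \left(-13\right) \frac{53}{4} \left(-14\right) \left(-1\right) = \left(- \frac{689}{4}\right) \left(-14\right) \left(-1\right) = \frac{4823}{2} \left(-1\right) = - \frac{4823}{2}$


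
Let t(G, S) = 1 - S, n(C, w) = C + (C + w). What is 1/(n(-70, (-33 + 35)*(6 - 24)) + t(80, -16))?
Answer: -1/159 ≈ -0.0062893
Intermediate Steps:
n(C, w) = w + 2*C
1/(n(-70, (-33 + 35)*(6 - 24)) + t(80, -16)) = 1/(((-33 + 35)*(6 - 24) + 2*(-70)) + (1 - 1*(-16))) = 1/((2*(-18) - 140) + (1 + 16)) = 1/((-36 - 140) + 17) = 1/(-176 + 17) = 1/(-159) = -1/159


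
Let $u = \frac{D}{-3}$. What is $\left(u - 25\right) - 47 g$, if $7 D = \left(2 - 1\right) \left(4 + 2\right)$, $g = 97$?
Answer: $- \frac{32090}{7} \approx -4584.3$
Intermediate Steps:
$D = \frac{6}{7}$ ($D = \frac{\left(2 - 1\right) \left(4 + 2\right)}{7} = \frac{1 \cdot 6}{7} = \frac{1}{7} \cdot 6 = \frac{6}{7} \approx 0.85714$)
$u = - \frac{2}{7}$ ($u = \frac{6}{7 \left(-3\right)} = \frac{6}{7} \left(- \frac{1}{3}\right) = - \frac{2}{7} \approx -0.28571$)
$\left(u - 25\right) - 47 g = \left(- \frac{2}{7} - 25\right) - 4559 = - \frac{177}{7} - 4559 = - \frac{32090}{7}$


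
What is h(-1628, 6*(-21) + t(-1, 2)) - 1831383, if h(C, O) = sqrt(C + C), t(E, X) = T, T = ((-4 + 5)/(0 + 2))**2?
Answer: -1831383 + 2*I*sqrt(814) ≈ -1.8314e+6 + 57.061*I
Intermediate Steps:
T = 1/4 (T = (1/2)**2 = 1/4 ≈ 0.25000)
t(E, X) = 1/4
h(C, O) = sqrt(2)*sqrt(C) (h(C, O) = sqrt(2*C) = sqrt(2)*sqrt(C))
h(-1628, 6*(-21) + t(-1, 2)) - 1831383 = sqrt(2)*sqrt(-1628) - 1831383 = sqrt(2)*(2*I*sqrt(407)) - 1831383 = 2*I*sqrt(814) - 1831383 = -1831383 + 2*I*sqrt(814)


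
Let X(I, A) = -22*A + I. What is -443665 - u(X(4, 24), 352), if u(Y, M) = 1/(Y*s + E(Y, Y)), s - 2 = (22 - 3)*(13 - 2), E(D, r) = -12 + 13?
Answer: -49052933394/110563 ≈ -4.4367e+5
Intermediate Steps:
E(D, r) = 1
X(I, A) = I - 22*A
s = 211 (s = 2 + (22 - 3)*(13 - 2) = 2 + 19*11 = 2 + 209 = 211)
u(Y, M) = 1/(1 + 211*Y) (u(Y, M) = 1/(Y*211 + 1) = 1/(211*Y + 1) = 1/(1 + 211*Y))
-443665 - u(X(4, 24), 352) = -443665 - 1/(1 + 211*(4 - 22*24)) = -443665 - 1/(1 + 211*(4 - 528)) = -443665 - 1/(1 + 211*(-524)) = -443665 - 1/(1 - 110564) = -443665 - 1/(-110563) = -443665 - 1*(-1/110563) = -443665 + 1/110563 = -49052933394/110563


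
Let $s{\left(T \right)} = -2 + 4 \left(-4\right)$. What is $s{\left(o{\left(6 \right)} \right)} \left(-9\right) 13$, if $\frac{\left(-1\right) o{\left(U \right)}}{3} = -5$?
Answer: $2106$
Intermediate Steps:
$o{\left(U \right)} = 15$ ($o{\left(U \right)} = \left(-3\right) \left(-5\right) = 15$)
$s{\left(T \right)} = -18$ ($s{\left(T \right)} = -2 - 16 = -18$)
$s{\left(o{\left(6 \right)} \right)} \left(-9\right) 13 = \left(-18\right) \left(-9\right) 13 = 162 \cdot 13 = 2106$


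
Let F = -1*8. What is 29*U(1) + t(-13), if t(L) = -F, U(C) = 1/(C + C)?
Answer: 45/2 ≈ 22.500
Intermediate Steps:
U(C) = 1/(2*C)
F = -8
t(L) = 8 (t(L) = -1*(-8) = 8)
29*U(1) + t(-13) = 29*((½)/1) + 8 = 29*((½)*1) + 8 = 29*(½) + 8 = 29/2 + 8 = 45/2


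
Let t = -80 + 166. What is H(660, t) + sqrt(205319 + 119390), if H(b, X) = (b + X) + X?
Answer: 832 + sqrt(324709) ≈ 1401.8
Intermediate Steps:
t = 86
H(b, X) = b + 2*X (H(b, X) = (X + b) + X = b + 2*X)
H(660, t) + sqrt(205319 + 119390) = (660 + 2*86) + sqrt(205319 + 119390) = (660 + 172) + sqrt(324709) = 832 + sqrt(324709)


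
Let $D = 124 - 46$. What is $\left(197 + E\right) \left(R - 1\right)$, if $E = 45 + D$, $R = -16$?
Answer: $-5440$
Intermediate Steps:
$D = 78$
$E = 123$ ($E = 45 + 78 = 123$)
$\left(197 + E\right) \left(R - 1\right) = \left(197 + 123\right) \left(-16 - 1\right) = 320 \left(-17\right) = -5440$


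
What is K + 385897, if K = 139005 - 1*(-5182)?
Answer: 530084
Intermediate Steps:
K = 144187 (K = 139005 + 5182 = 144187)
K + 385897 = 144187 + 385897 = 530084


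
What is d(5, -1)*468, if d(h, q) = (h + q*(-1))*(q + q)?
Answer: -5616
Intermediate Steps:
d(h, q) = 2*q*(h - q) (d(h, q) = (h - q)*(2*q) = 2*q*(h - q))
d(5, -1)*468 = (2*(-1)*(5 - 1*(-1)))*468 = (2*(-1)*(5 + 1))*468 = (2*(-1)*6)*468 = -12*468 = -5616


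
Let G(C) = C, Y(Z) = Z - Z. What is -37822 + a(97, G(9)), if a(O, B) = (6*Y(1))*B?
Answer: -37822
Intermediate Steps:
Y(Z) = 0
a(O, B) = 0 (a(O, B) = (6*0)*B = 0*B = 0)
-37822 + a(97, G(9)) = -37822 + 0 = -37822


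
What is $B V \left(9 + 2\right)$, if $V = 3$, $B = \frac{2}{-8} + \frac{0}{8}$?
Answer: $- \frac{33}{4} \approx -8.25$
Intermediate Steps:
$B = - \frac{1}{4}$ ($B = 2 \left(- \frac{1}{8}\right) + 0 \cdot \frac{1}{8} = - \frac{1}{4} + 0 = - \frac{1}{4} \approx -0.25$)
$B V \left(9 + 2\right) = \left(- \frac{1}{4}\right) 3 \left(9 + 2\right) = \left(- \frac{3}{4}\right) 11 = - \frac{33}{4}$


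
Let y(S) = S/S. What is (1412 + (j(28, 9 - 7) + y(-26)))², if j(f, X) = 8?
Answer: 2019241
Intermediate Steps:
y(S) = 1
(1412 + (j(28, 9 - 7) + y(-26)))² = (1412 + (8 + 1))² = (1412 + 9)² = 1421² = 2019241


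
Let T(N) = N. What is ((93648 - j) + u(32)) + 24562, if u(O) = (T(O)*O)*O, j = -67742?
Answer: 218720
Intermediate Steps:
u(O) = O³ (u(O) = (O*O)*O = O²*O = O³)
((93648 - j) + u(32)) + 24562 = ((93648 - 1*(-67742)) + 32³) + 24562 = ((93648 + 67742) + 32768) + 24562 = (161390 + 32768) + 24562 = 194158 + 24562 = 218720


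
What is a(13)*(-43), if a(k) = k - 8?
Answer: -215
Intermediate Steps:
a(k) = -8 + k
a(13)*(-43) = (-8 + 13)*(-43) = 5*(-43) = -215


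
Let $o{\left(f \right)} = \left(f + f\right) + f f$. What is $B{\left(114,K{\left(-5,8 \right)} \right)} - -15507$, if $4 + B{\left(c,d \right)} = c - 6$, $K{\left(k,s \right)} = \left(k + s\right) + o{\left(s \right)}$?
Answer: $15611$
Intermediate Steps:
$o{\left(f \right)} = f^{2} + 2 f$ ($o{\left(f \right)} = 2 f + f^{2} = f^{2} + 2 f$)
$K{\left(k,s \right)} = k + s + s \left(2 + s\right)$ ($K{\left(k,s \right)} = \left(k + s\right) + s \left(2 + s\right) = k + s + s \left(2 + s\right)$)
$B{\left(c,d \right)} = -10 + c$ ($B{\left(c,d \right)} = -4 + \left(c - 6\right) = -4 + \left(-6 + c\right) = -10 + c$)
$B{\left(114,K{\left(-5,8 \right)} \right)} - -15507 = \left(-10 + 114\right) - -15507 = 104 + 15507 = 15611$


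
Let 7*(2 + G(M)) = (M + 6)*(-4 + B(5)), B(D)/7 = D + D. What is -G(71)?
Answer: -724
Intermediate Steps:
B(D) = 14*D (B(D) = 7*(D + D) = 7*(2*D) = 14*D)
G(M) = 382/7 + 66*M/7 (G(M) = -2 + ((M + 6)*(-4 + 14*5))/7 = -2 + ((6 + M)*(-4 + 70))/7 = -2 + ((6 + M)*66)/7 = -2 + (396 + 66*M)/7 = -2 + (396/7 + 66*M/7) = 382/7 + 66*M/7)
-G(71) = -(382/7 + (66/7)*71) = -(382/7 + 4686/7) = -1*724 = -724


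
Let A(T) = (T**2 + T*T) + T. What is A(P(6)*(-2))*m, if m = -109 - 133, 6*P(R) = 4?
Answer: -4840/9 ≈ -537.78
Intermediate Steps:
P(R) = 2/3 (P(R) = (1/6)*4 = 2/3)
m = -242
A(T) = T + 2*T**2 (A(T) = (T**2 + T**2) + T = 2*T**2 + T = T + 2*T**2)
A(P(6)*(-2))*m = (((2/3)*(-2))*(1 + 2*((2/3)*(-2))))*(-242) = -4*(1 + 2*(-4/3))/3*(-242) = -4*(1 - 8/3)/3*(-242) = -4/3*(-5/3)*(-242) = (20/9)*(-242) = -4840/9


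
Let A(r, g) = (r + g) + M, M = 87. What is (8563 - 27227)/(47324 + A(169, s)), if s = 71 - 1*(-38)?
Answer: -18664/47689 ≈ -0.39137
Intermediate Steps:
s = 109 (s = 71 + 38 = 109)
A(r, g) = 87 + g + r (A(r, g) = (r + g) + 87 = (g + r) + 87 = 87 + g + r)
(8563 - 27227)/(47324 + A(169, s)) = (8563 - 27227)/(47324 + (87 + 109 + 169)) = -18664/(47324 + 365) = -18664/47689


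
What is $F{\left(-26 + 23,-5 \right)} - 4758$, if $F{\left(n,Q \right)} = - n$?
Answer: $-4755$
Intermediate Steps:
$F{\left(-26 + 23,-5 \right)} - 4758 = - (-26 + 23) - 4758 = \left(-1\right) \left(-3\right) - 4758 = 3 - 4758 = -4755$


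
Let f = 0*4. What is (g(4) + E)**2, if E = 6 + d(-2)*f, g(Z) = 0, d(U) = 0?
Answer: 36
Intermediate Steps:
f = 0
E = 6 (E = 6 + 0*0 = 6 + 0 = 6)
(g(4) + E)**2 = (0 + 6)**2 = 6**2 = 36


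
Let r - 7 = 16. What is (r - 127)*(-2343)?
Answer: 243672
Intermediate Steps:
r = 23 (r = 7 + 16 = 23)
(r - 127)*(-2343) = (23 - 127)*(-2343) = -104*(-2343) = 243672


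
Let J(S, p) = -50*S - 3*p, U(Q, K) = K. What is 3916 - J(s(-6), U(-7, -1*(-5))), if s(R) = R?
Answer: 3631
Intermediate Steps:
3916 - J(s(-6), U(-7, -1*(-5))) = 3916 - (-50*(-6) - (-3)*(-5)) = 3916 - (300 - 3*5) = 3916 - (300 - 15) = 3916 - 1*285 = 3916 - 285 = 3631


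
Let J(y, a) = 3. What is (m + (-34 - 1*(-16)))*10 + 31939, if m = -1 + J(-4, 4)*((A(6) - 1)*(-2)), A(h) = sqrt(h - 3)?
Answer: 31809 - 60*sqrt(3) ≈ 31705.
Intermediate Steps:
A(h) = sqrt(-3 + h)
m = 5 - 6*sqrt(3) (m = -1 + 3*((sqrt(-3 + 6) - 1)*(-2)) = -1 + 3*((sqrt(3) - 1)*(-2)) = -1 + 3*((-1 + sqrt(3))*(-2)) = -1 + 3*(2 - 2*sqrt(3)) = -1 + (6 - 6*sqrt(3)) = 5 - 6*sqrt(3) ≈ -5.3923)
(m + (-34 - 1*(-16)))*10 + 31939 = ((5 - 6*sqrt(3)) + (-34 - 1*(-16)))*10 + 31939 = ((5 - 6*sqrt(3)) + (-34 + 16))*10 + 31939 = ((5 - 6*sqrt(3)) - 18)*10 + 31939 = (-13 - 6*sqrt(3))*10 + 31939 = (-130 - 60*sqrt(3)) + 31939 = 31809 - 60*sqrt(3)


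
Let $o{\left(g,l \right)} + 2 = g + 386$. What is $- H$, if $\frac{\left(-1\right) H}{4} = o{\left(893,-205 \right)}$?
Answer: $5108$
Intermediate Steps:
$o{\left(g,l \right)} = 384 + g$ ($o{\left(g,l \right)} = -2 + \left(g + 386\right) = -2 + \left(386 + g\right) = 384 + g$)
$H = -5108$ ($H = - 4 \left(384 + 893\right) = \left(-4\right) 1277 = -5108$)
$- H = \left(-1\right) \left(-5108\right) = 5108$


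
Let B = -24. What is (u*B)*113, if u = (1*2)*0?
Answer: 0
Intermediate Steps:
u = 0 (u = 2*0 = 0)
(u*B)*113 = (0*(-24))*113 = 0*113 = 0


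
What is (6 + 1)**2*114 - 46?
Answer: 5540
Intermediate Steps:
(6 + 1)**2*114 - 46 = 7**2*114 - 46 = 49*114 - 46 = 5586 - 46 = 5540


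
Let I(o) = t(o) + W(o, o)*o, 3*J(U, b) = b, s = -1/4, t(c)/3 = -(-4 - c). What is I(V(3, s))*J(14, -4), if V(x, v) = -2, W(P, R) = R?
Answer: -40/3 ≈ -13.333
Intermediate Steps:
t(c) = 12 + 3*c (t(c) = 3*(-(-4 - c)) = 3*(4 + c) = 12 + 3*c)
s = -¼ (s = -1*¼ = -¼ ≈ -0.25000)
J(U, b) = b/3
I(o) = 12 + o² + 3*o (I(o) = (12 + 3*o) + o*o = (12 + 3*o) + o² = 12 + o² + 3*o)
I(V(3, s))*J(14, -4) = (12 + (-2)² + 3*(-2))*((⅓)*(-4)) = (12 + 4 - 6)*(-4/3) = 10*(-4/3) = -40/3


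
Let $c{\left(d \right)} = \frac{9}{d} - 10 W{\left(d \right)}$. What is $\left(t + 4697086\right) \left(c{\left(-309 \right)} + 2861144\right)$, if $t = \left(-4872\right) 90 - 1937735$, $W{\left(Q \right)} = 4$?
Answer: $\frac{683946083100539}{103} \approx 6.6403 \cdot 10^{12}$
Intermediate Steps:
$c{\left(d \right)} = -40 + \frac{9}{d}$ ($c{\left(d \right)} = \frac{9}{d} - 40 = -40 + \frac{9}{d}$)
$t = -2376215$ ($t = -438480 - 1937735 = -2376215$)
$\left(t + 4697086\right) \left(c{\left(-309 \right)} + 2861144\right) = \left(-2376215 + 4697086\right) \left(\left(-40 + \frac{9}{-309}\right) + 2861144\right) = 2320871 \left(\left(-40 + 9 \left(- \frac{1}{309}\right)\right) + 2861144\right) = 2320871 \left(\left(-40 - \frac{3}{103}\right) + 2861144\right) = 2320871 \left(- \frac{4123}{103} + 2861144\right) = 2320871 \cdot \frac{294693709}{103} = \frac{683946083100539}{103}$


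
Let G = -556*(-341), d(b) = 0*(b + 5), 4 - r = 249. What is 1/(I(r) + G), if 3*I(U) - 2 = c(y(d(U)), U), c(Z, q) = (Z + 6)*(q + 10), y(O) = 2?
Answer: 1/188970 ≈ 5.2918e-6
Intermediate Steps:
r = -245 (r = 4 - 1*249 = 4 - 249 = -245)
d(b) = 0 (d(b) = 0*(5 + b) = 0)
c(Z, q) = (6 + Z)*(10 + q)
I(U) = 82/3 + 8*U/3 (I(U) = ⅔ + (60 + 6*U + 10*2 + 2*U)/3 = ⅔ + (60 + 6*U + 20 + 2*U)/3 = ⅔ + (80 + 8*U)/3 = ⅔ + (80/3 + 8*U/3) = 82/3 + 8*U/3)
G = 189596
1/(I(r) + G) = 1/((82/3 + (8/3)*(-245)) + 189596) = 1/((82/3 - 1960/3) + 189596) = 1/(-626 + 189596) = 1/188970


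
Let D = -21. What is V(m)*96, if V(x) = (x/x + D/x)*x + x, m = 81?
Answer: 13536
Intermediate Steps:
V(x) = x + x*(1 - 21/x) (V(x) = (x/x - 21/x)*x + x = (1 - 21/x)*x + x = x*(1 - 21/x) + x = x + x*(1 - 21/x))
V(m)*96 = (-21 + 2*81)*96 = (-21 + 162)*96 = 141*96 = 13536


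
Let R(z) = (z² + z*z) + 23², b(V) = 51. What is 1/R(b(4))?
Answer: 1/5731 ≈ 0.00017449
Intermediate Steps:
R(z) = 529 + 2*z² (R(z) = (z² + z²) + 529 = 2*z² + 529 = 529 + 2*z²)
1/R(b(4)) = 1/(529 + 2*51²) = 1/(529 + 2*2601) = 1/(529 + 5202) = 1/5731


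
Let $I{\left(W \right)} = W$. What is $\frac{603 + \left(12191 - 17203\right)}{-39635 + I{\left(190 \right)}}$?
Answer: $\frac{4409}{39445} \approx 0.11178$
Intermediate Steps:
$\frac{603 + \left(12191 - 17203\right)}{-39635 + I{\left(190 \right)}} = \frac{603 + \left(12191 - 17203\right)}{-39635 + 190} = \frac{603 + \left(12191 - 17203\right)}{-39445} = \left(603 - 5012\right) \left(- \frac{1}{39445}\right) = \left(-4409\right) \left(- \frac{1}{39445}\right) = \frac{4409}{39445}$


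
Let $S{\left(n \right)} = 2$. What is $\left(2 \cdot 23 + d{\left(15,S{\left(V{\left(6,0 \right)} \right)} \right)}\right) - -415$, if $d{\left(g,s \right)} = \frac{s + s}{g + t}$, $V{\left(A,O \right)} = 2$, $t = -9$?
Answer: $\frac{1385}{3} \approx 461.67$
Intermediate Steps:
$d{\left(g,s \right)} = \frac{2 s}{-9 + g}$ ($d{\left(g,s \right)} = \frac{s + s}{g - 9} = \frac{2 s}{-9 + g}$)
$\left(2 \cdot 23 + d{\left(15,S{\left(V{\left(6,0 \right)} \right)} \right)}\right) - -415 = \left(2 \cdot 23 + 2 \cdot 2 \frac{1}{-9 + 15}\right) - -415 = \left(46 + 2 \cdot 2 \cdot \frac{1}{6}\right) + 415 = \left(46 + \frac{2}{3}\right) + 415 = \frac{140}{3} + 415 = \frac{1385}{3}$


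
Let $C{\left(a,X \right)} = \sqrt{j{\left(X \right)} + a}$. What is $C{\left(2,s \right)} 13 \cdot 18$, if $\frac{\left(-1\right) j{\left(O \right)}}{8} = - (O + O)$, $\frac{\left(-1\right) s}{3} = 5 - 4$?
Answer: $234 i \sqrt{46} \approx 1587.1 i$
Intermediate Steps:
$s = -3$ ($s = - 3 \left(5 - 4\right) = \left(-3\right) 1 = -3$)
$j{\left(O \right)} = 16 O$ ($j{\left(O \right)} = - 8 \left(- (O + O)\right) = - 8 \left(- 2 O\right) = 16 O$)
$C{\left(a,X \right)} = \sqrt{a + 16 X}$ ($C{\left(a,X \right)} = \sqrt{16 X + a} = \sqrt{a + 16 X}$)
$C{\left(2,s \right)} 13 \cdot 18 = \sqrt{2 + 16 \left(-3\right)} 13 \cdot 18 = \sqrt{2 - 48} \cdot 13 \cdot 18 = \sqrt{-46} \cdot 13 \cdot 18 = i \sqrt{46} \cdot 13 \cdot 18 = 13 i \sqrt{46} \cdot 18 = 234 i \sqrt{46}$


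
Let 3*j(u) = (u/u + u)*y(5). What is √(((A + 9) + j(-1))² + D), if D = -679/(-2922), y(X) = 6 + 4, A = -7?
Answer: √36136374/2922 ≈ 2.0573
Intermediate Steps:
y(X) = 10
j(u) = 10/3 + 10*u/3 (j(u) = ((u/u + u)*10)/3 = ((1 + u)*10)/3 = (10 + 10*u)/3 = 10/3 + 10*u/3)
D = 679/2922 (D = -679*(-1/2922) = 679/2922 ≈ 0.23238)
√(((A + 9) + j(-1))² + D) = √(((-7 + 9) + (10/3 + (10/3)*(-1)))² + 679/2922) = √((2 + (10/3 - 10/3))² + 679/2922) = √((2 + 0)² + 679/2922) = √(2² + 679/2922) = √(4 + 679/2922) = √(12367/2922) = √36136374/2922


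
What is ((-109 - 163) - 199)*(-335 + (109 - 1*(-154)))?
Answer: 33912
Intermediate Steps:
((-109 - 163) - 199)*(-335 + (109 - 1*(-154))) = (-272 - 199)*(-335 + (109 + 154)) = -471*(-335 + 263) = -471*(-72) = 33912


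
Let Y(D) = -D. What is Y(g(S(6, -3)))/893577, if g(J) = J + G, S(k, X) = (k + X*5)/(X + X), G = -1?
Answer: -1/1787154 ≈ -5.5955e-7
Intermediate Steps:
S(k, X) = (k + 5*X)/(2*X) (S(k, X) = (k + 5*X)/((2*X)) = (k + 5*X)*(1/(2*X)) = (k + 5*X)/(2*X))
g(J) = -1 + J (g(J) = J - 1 = -1 + J)
Y(g(S(6, -3)))/893577 = -(-1 + (½)*(6 + 5*(-3))/(-3))/893577 = -(-1 + (½)*(-⅓)*(6 - 15))*(1/893577) = -(-1 + (½)*(-⅓)*(-9))*(1/893577) = -(-1 + 3/2)*(1/893577) = -1*½*(1/893577) = -½*1/893577 = -1/1787154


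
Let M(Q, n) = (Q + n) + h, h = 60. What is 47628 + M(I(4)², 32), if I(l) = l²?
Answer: 47976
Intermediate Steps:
M(Q, n) = 60 + Q + n (M(Q, n) = (Q + n) + 60 = 60 + Q + n)
47628 + M(I(4)², 32) = 47628 + (60 + (4²)² + 32) = 47628 + (60 + 16² + 32) = 47628 + (60 + 256 + 32) = 47628 + 348 = 47976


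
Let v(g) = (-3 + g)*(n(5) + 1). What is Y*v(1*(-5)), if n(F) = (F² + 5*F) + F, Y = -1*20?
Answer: 8960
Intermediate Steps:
Y = -20
n(F) = F² + 6*F
v(g) = -168 + 56*g (v(g) = (-3 + g)*(5*(6 + 5) + 1) = (-3 + g)*(5*11 + 1) = (-3 + g)*(55 + 1) = (-3 + g)*56 = -168 + 56*g)
Y*v(1*(-5)) = -20*(-168 + 56*(1*(-5))) = -20*(-168 + 56*(-5)) = -20*(-168 - 280) = -20*(-448) = 8960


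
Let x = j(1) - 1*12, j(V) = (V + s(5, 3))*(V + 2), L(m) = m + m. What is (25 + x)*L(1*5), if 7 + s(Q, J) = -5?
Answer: -200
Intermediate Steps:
s(Q, J) = -12 (s(Q, J) = -7 - 5 = -12)
L(m) = 2*m
j(V) = (-12 + V)*(2 + V) (j(V) = (V - 12)*(V + 2) = (-12 + V)*(2 + V))
x = -45 (x = (-24 + 1² - 10*1) - 1*12 = (-24 + 1 - 10) - 12 = -33 - 12 = -45)
(25 + x)*L(1*5) = (25 - 45)*(2*(1*5)) = -40*5 = -20*10 = -200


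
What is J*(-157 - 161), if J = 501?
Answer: -159318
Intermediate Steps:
J*(-157 - 161) = 501*(-157 - 161) = 501*(-318) = -159318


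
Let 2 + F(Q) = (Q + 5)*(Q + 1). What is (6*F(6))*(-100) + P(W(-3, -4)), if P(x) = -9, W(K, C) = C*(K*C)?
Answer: -45009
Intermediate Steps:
W(K, C) = K*C² (W(K, C) = C*(C*K) = K*C²)
F(Q) = -2 + (1 + Q)*(5 + Q) (F(Q) = -2 + (Q + 5)*(Q + 1) = -2 + (5 + Q)*(1 + Q) = -2 + (1 + Q)*(5 + Q))
(6*F(6))*(-100) + P(W(-3, -4)) = (6*(3 + 6² + 6*6))*(-100) - 9 = (6*(3 + 36 + 36))*(-100) - 9 = (6*75)*(-100) - 9 = 450*(-100) - 9 = -45000 - 9 = -45009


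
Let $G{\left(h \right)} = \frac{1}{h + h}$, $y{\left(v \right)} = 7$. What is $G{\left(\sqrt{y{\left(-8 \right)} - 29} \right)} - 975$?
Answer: $-975 - \frac{i \sqrt{22}}{44} \approx -975.0 - 0.1066 i$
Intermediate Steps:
$G{\left(h \right)} = \frac{1}{2 h}$
$G{\left(\sqrt{y{\left(-8 \right)} - 29} \right)} - 975 = \frac{1}{2 \sqrt{7 - 29}} - 975 = \frac{1}{2 \sqrt{-22}} - 975 = \frac{1}{2 i \sqrt{22}} - 975 = \frac{\left(- \frac{1}{22}\right) i \sqrt{22}}{2} - 975 = - \frac{i \sqrt{22}}{44} - 975 = -975 - \frac{i \sqrt{22}}{44}$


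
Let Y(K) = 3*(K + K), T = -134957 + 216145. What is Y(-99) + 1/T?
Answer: -48225671/81188 ≈ -594.00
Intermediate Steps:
T = 81188
Y(K) = 6*K (Y(K) = 3*(2*K) = 6*K)
Y(-99) + 1/T = 6*(-99) + 1/81188 = -594 + 1/81188 = -48225671/81188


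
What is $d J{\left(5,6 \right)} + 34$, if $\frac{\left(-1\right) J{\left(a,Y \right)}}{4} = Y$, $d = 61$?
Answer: $-1430$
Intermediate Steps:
$J{\left(a,Y \right)} = - 4 Y$
$d J{\left(5,6 \right)} + 34 = 61 \left(\left(-4\right) 6\right) + 34 = 61 \left(-24\right) + 34 = -1464 + 34 = -1430$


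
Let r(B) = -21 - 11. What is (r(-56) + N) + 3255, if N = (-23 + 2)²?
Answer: 3664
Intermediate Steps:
r(B) = -32
N = 441 (N = (-21)² = 441)
(r(-56) + N) + 3255 = (-32 + 441) + 3255 = 409 + 3255 = 3664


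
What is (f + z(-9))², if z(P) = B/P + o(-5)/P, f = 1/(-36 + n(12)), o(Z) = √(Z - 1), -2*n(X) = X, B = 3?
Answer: 283/5292 + 5*I*√6/63 ≈ 0.053477 + 0.1944*I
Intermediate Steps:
n(X) = -X/2
o(Z) = √(-1 + Z)
f = -1/42 (f = 1/(-36 - ½*12) = 1/(-36 - 6) = 1/(-42) = -1/42 ≈ -0.023810)
z(P) = 3/P + I*√6/P (z(P) = 3/P + √(-1 - 5)/P = 3/P + √(-6)/P = 3/P + (I*√6)/P = 3/P + I*√6/P)
(f + z(-9))² = (-1/42 + (3 + I*√6)/(-9))² = (-1/42 - (3 + I*√6)/9)² = (-1/42 + (-⅓ - I*√6/9))² = (-5/14 - I*√6/9)²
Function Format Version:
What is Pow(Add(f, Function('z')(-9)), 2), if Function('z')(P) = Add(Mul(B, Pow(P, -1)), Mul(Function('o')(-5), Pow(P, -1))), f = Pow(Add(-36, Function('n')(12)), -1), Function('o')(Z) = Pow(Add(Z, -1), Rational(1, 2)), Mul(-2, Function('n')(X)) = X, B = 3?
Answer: Add(Rational(283, 5292), Mul(Rational(5, 63), I, Pow(6, Rational(1, 2)))) ≈ Add(0.053477, Mul(0.19440, I))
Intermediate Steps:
Function('n')(X) = Mul(Rational(-1, 2), X)
Function('o')(Z) = Pow(Add(-1, Z), Rational(1, 2))
f = Rational(-1, 42) (f = Pow(Add(-36, Mul(Rational(-1, 2), 12)), -1) = Pow(Add(-36, -6), -1) = Pow(-42, -1) = Rational(-1, 42) ≈ -0.023810)
Function('z')(P) = Add(Mul(3, Pow(P, -1)), Mul(I, Pow(6, Rational(1, 2)), Pow(P, -1))) (Function('z')(P) = Add(Mul(3, Pow(P, -1)), Mul(Pow(Add(-1, -5), Rational(1, 2)), Pow(P, -1))) = Add(Mul(3, Pow(P, -1)), Mul(Pow(-6, Rational(1, 2)), Pow(P, -1))) = Add(Mul(3, Pow(P, -1)), Mul(Mul(I, Pow(6, Rational(1, 2))), Pow(P, -1))) = Add(Mul(3, Pow(P, -1)), Mul(I, Pow(6, Rational(1, 2)), Pow(P, -1))))
Pow(Add(f, Function('z')(-9)), 2) = Pow(Add(Rational(-1, 42), Mul(Pow(-9, -1), Add(3, Mul(I, Pow(6, Rational(1, 2)))))), 2) = Pow(Add(Rational(-1, 42), Mul(Rational(-1, 9), Add(3, Mul(I, Pow(6, Rational(1, 2)))))), 2) = Pow(Add(Rational(-1, 42), Add(Rational(-1, 3), Mul(Rational(-1, 9), I, Pow(6, Rational(1, 2))))), 2) = Pow(Add(Rational(-5, 14), Mul(Rational(-1, 9), I, Pow(6, Rational(1, 2)))), 2)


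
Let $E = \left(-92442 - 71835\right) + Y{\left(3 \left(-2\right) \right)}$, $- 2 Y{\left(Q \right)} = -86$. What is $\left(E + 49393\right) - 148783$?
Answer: $-263624$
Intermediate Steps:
$Y{\left(Q \right)} = 43$ ($Y{\left(Q \right)} = \left(- \frac{1}{2}\right) \left(-86\right) = 43$)
$E = -164234$ ($E = \left(-92442 - 71835\right) + 43 = -164277 + 43 = -164234$)
$\left(E + 49393\right) - 148783 = \left(-164234 + 49393\right) - 148783 = -114841 - 148783 = -263624$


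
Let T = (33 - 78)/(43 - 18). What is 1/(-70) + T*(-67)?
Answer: 8441/70 ≈ 120.59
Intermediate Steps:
T = -9/5 (T = -45/25 = -45*1/25 = -9/5 ≈ -1.8000)
1/(-70) + T*(-67) = 1/(-70) - 9/5*(-67) = -1/70 + 603/5 = 8441/70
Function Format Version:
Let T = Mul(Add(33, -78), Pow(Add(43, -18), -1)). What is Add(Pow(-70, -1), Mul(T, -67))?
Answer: Rational(8441, 70) ≈ 120.59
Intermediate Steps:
T = Rational(-9, 5) (T = Mul(-45, Pow(25, -1)) = Mul(-45, Rational(1, 25)) = Rational(-9, 5) ≈ -1.8000)
Add(Pow(-70, -1), Mul(T, -67)) = Add(Pow(-70, -1), Mul(Rational(-9, 5), -67)) = Add(Rational(-1, 70), Rational(603, 5)) = Rational(8441, 70)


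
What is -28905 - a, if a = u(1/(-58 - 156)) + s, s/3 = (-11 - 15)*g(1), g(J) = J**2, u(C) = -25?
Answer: -28802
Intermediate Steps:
s = -78 (s = 3*((-11 - 15)*1**2) = 3*(-26*1) = 3*(-26) = -78)
a = -103 (a = -25 - 78 = -103)
-28905 - a = -28905 - 1*(-103) = -28905 + 103 = -28802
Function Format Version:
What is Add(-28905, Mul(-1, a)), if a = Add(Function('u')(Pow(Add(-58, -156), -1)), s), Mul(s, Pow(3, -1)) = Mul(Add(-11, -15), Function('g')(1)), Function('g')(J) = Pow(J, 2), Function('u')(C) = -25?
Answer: -28802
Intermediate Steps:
s = -78 (s = Mul(3, Mul(Add(-11, -15), Pow(1, 2))) = Mul(3, Mul(-26, 1)) = Mul(3, -26) = -78)
a = -103 (a = Add(-25, -78) = -103)
Add(-28905, Mul(-1, a)) = Add(-28905, Mul(-1, -103)) = Add(-28905, 103) = -28802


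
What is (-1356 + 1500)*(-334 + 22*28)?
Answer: 40608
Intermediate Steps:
(-1356 + 1500)*(-334 + 22*28) = 144*(-334 + 616) = 144*282 = 40608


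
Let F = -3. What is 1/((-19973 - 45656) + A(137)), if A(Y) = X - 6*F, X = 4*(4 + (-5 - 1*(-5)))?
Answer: -1/65595 ≈ -1.5245e-5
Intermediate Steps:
X = 16 (X = 4*(4 + (-5 + 5)) = 4*(4 + 0) = 4*4 = 16)
A(Y) = 34 (A(Y) = 16 - 6*(-3) = 16 + 18 = 34)
1/((-19973 - 45656) + A(137)) = 1/((-19973 - 45656) + 34) = 1/(-65629 + 34) = 1/(-65595) = -1/65595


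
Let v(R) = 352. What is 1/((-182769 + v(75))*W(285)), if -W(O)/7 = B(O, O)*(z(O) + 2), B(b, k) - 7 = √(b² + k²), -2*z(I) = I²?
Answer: 2/2406148019987957 - 570*√2/16843036139915699 ≈ -4.7028e-14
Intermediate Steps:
z(I) = -I²/2
B(b, k) = 7 + √(b² + k²)
W(O) = -7*(2 - O²/2)*(7 + √2*√(O²)) (W(O) = -7*(7 + √(O² + O²))*(-O²/2 + 2) = -7*(7 + √(2*O²))*(2 - O²/2) = -7*(7 + √2*√(O²))*(2 - O²/2) = -7*(2 - O²/2)*(7 + √2*√(O²)))
1/((-182769 + v(75))*W(285)) = 1/((-182769 + 352)*((7*(-4 + 285²)*(7 + √2*√(285²))/2))) = 1/((-182417)*((7*(-4 + 81225)*(7 + √2*√81225)/2))) = -2/(568547*(7 + √2*285))/182417 = -2/(568547*(7 + 285*√2))/182417 = -1/(182417*(3979829/2 + 162035895*√2/2))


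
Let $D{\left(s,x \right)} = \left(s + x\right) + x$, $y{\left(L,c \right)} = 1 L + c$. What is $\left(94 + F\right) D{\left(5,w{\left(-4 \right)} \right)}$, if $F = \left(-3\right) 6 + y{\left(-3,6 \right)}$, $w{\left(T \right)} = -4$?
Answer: $-237$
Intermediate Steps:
$y{\left(L,c \right)} = L + c$
$D{\left(s,x \right)} = s + 2 x$
$F = -15$ ($F = \left(-3\right) 6 + \left(-3 + 6\right) = -18 + 3 = -15$)
$\left(94 + F\right) D{\left(5,w{\left(-4 \right)} \right)} = \left(94 - 15\right) \left(5 + 2 \left(-4\right)\right) = 79 \left(5 - 8\right) = 79 \left(-3\right) = -237$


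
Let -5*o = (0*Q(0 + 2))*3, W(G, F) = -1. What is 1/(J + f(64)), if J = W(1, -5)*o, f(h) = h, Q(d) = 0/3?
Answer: 1/64 ≈ 0.015625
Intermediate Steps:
Q(d) = 0 (Q(d) = 0*(1/3) = 0)
o = 0 (o = -0*0*3/5 = -0*3 = -1/5*0 = 0)
J = 0 (J = -1*0 = 0)
1/(J + f(64)) = 1/(0 + 64) = 1/64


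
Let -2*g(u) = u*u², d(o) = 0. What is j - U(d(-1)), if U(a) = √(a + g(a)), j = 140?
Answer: 140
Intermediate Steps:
g(u) = -u³/2 (g(u) = -u*u²/2 = -u³/2)
U(a) = √(a - a³/2)
j - U(d(-1)) = 140 - √(0 - ½*0³) = 140 - √(0 - ½*0) = 140 - √(0 + 0) = 140 - √0 = 140 - 1*0 = 140 + 0 = 140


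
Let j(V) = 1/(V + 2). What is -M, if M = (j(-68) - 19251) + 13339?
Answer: 390193/66 ≈ 5912.0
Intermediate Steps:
j(V) = 1/(2 + V)
M = -390193/66 (M = (1/(2 - 68) - 19251) + 13339 = (1/(-66) - 19251) + 13339 = (-1/66 - 19251) + 13339 = -1270567/66 + 13339 = -390193/66 ≈ -5912.0)
-M = -1*(-390193/66) = 390193/66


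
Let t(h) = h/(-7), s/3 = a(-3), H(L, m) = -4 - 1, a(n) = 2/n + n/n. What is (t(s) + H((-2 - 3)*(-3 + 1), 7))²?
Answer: 1296/49 ≈ 26.449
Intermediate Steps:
a(n) = 1 + 2/n (a(n) = 2/n + 1 = 1 + 2/n)
H(L, m) = -5
s = 1 (s = 3*((2 - 3)/(-3)) = 3*(-⅓*(-1)) = 3*(⅓) = 1)
t(h) = -h/7 (t(h) = h*(-⅐) = -h/7)
(t(s) + H((-2 - 3)*(-3 + 1), 7))² = (-⅐*1 - 5)² = (-⅐ - 5)² = (-36/7)² = 1296/49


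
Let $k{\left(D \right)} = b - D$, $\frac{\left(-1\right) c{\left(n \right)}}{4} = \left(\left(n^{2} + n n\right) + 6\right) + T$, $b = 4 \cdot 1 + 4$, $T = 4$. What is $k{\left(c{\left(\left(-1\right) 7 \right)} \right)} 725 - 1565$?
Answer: $317435$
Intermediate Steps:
$b = 8$ ($b = 4 + 4 = 8$)
$c{\left(n \right)} = -40 - 8 n^{2}$ ($c{\left(n \right)} = - 4 \left(\left(\left(n^{2} + n n\right) + 6\right) + 4\right) = - 4 \left(\left(\left(n^{2} + n^{2}\right) + 6\right) + 4\right) = - 4 \left(\left(2 n^{2} + 6\right) + 4\right) = - 4 \left(\left(6 + 2 n^{2}\right) + 4\right) = - 4 \left(10 + 2 n^{2}\right) = -40 - 8 n^{2}$)
$k{\left(D \right)} = 8 - D$
$k{\left(c{\left(\left(-1\right) 7 \right)} \right)} 725 - 1565 = \left(8 - \left(-40 - 8 \left(\left(-1\right) 7\right)^{2}\right)\right) 725 - 1565 = \left(8 - \left(-40 - 8 \left(-7\right)^{2}\right)\right) 725 - 1565 = \left(8 - \left(-40 - 392\right)\right) 725 - 1565 = \left(8 - -432\right) 725 - 1565 = \left(8 + 432\right) 725 - 1565 = 440 \cdot 725 - 1565 = 319000 - 1565 = 317435$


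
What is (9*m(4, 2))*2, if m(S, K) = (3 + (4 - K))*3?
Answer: 270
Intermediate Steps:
m(S, K) = 21 - 3*K (m(S, K) = (7 - K)*3 = 21 - 3*K)
(9*m(4, 2))*2 = (9*(21 - 3*2))*2 = (9*(21 - 6))*2 = (9*15)*2 = 135*2 = 270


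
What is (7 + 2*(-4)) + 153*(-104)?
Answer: -15913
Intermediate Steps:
(7 + 2*(-4)) + 153*(-104) = (7 - 8) - 15912 = -1 - 15912 = -15913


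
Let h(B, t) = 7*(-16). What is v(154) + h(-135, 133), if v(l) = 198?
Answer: 86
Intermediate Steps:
h(B, t) = -112
v(154) + h(-135, 133) = 198 - 112 = 86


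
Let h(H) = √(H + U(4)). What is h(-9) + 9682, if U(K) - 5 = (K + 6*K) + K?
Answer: 9682 + 2*√7 ≈ 9687.3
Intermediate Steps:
U(K) = 5 + 8*K (U(K) = 5 + ((K + 6*K) + K) = 5 + (7*K + K) = 5 + 8*K)
h(H) = √(37 + H) (h(H) = √(H + (5 + 8*4)) = √(H + (5 + 32)) = √(H + 37) = √(37 + H))
h(-9) + 9682 = √(37 - 9) + 9682 = √28 + 9682 = 2*√7 + 9682 = 9682 + 2*√7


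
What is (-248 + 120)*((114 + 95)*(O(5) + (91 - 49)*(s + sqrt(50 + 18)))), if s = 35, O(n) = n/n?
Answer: -39352192 - 2247168*sqrt(17) ≈ -4.8617e+7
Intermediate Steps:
O(n) = 1
(-248 + 120)*((114 + 95)*(O(5) + (91 - 49)*(s + sqrt(50 + 18)))) = (-248 + 120)*((114 + 95)*(1 + (91 - 49)*(35 + sqrt(50 + 18)))) = -26752*(1 + 42*(35 + sqrt(68))) = -26752*(1 + 42*(35 + 2*sqrt(17))) = -26752*(1 + (1470 + 84*sqrt(17))) = -26752*(1471 + 84*sqrt(17)) = -128*(307439 + 17556*sqrt(17)) = -39352192 - 2247168*sqrt(17)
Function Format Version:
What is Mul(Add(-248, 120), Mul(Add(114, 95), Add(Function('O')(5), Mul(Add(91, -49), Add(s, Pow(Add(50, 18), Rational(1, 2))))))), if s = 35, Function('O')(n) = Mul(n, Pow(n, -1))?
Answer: Add(-39352192, Mul(-2247168, Pow(17, Rational(1, 2)))) ≈ -4.8617e+7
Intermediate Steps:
Function('O')(n) = 1
Mul(Add(-248, 120), Mul(Add(114, 95), Add(Function('O')(5), Mul(Add(91, -49), Add(s, Pow(Add(50, 18), Rational(1, 2))))))) = Mul(Add(-248, 120), Mul(Add(114, 95), Add(1, Mul(Add(91, -49), Add(35, Pow(Add(50, 18), Rational(1, 2))))))) = Mul(-128, Mul(209, Add(1, Mul(42, Add(35, Pow(68, Rational(1, 2))))))) = Mul(-128, Mul(209, Add(1, Mul(42, Add(35, Mul(2, Pow(17, Rational(1, 2)))))))) = Mul(-128, Mul(209, Add(1, Add(1470, Mul(84, Pow(17, Rational(1, 2))))))) = Mul(-128, Mul(209, Add(1471, Mul(84, Pow(17, Rational(1, 2)))))) = Mul(-128, Add(307439, Mul(17556, Pow(17, Rational(1, 2))))) = Add(-39352192, Mul(-2247168, Pow(17, Rational(1, 2))))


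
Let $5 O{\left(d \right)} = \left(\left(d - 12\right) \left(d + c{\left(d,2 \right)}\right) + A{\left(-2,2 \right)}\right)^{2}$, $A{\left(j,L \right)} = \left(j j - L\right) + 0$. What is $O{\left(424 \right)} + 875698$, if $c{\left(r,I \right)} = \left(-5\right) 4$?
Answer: $5541996198$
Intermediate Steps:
$c{\left(r,I \right)} = -20$
$A{\left(j,L \right)} = j^{2} - L$ ($A{\left(j,L \right)} = \left(j^{2} - L\right) + 0 = j^{2} - L$)
$O{\left(d \right)} = \frac{\left(2 + \left(-20 + d\right) \left(-12 + d\right)\right)^{2}}{5}$ ($O{\left(d \right)} = \frac{\left(\left(d - 12\right) \left(d - 20\right) + \left(\left(-2\right)^{2} - 2\right)\right)^{2}}{5} = \frac{\left(\left(-12 + d\right) \left(-20 + d\right) + \left(4 - 2\right)\right)^{2}}{5} = \frac{\left(\left(-20 + d\right) \left(-12 + d\right) + 2\right)^{2}}{5} = \frac{\left(2 + \left(-20 + d\right) \left(-12 + d\right)\right)^{2}}{5}$)
$O{\left(424 \right)} + 875698 = \frac{\left(242 + 424^{2} - 13568\right)^{2}}{5} + 875698 = \frac{\left(242 + 179776 - 13568\right)^{2}}{5} + 875698 = \frac{166450^{2}}{5} + 875698 = \frac{1}{5} \cdot 27705602500 + 875698 = 5541120500 + 875698 = 5541996198$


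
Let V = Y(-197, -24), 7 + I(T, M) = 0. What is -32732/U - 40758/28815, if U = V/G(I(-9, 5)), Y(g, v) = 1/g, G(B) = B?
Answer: -433545009526/9605 ≈ -4.5137e+7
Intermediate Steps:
I(T, M) = -7 (I(T, M) = -7 + 0 = -7)
V = -1/197 (V = 1/(-197) = -1/197 ≈ -0.0050761)
U = 1/1379 (U = -1/197/(-7) = -1/197*(-⅐) = 1/1379 ≈ 0.00072516)
-32732/U - 40758/28815 = -32732/1/1379 - 40758/28815 = -32732*1379 - 40758*1/28815 = -45137428 - 13586/9605 = -433545009526/9605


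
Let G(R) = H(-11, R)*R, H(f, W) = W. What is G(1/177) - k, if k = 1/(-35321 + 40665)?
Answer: -25985/167422176 ≈ -0.00015521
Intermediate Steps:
G(R) = R² (G(R) = R*R = R²)
k = 1/5344 ≈ 0.00018713
G(1/177) - k = (1/177)² - 1*1/5344 = (1/177)² - 1/5344 = 1/31329 - 1/5344 = -25985/167422176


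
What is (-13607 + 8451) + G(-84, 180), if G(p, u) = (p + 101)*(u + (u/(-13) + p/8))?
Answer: -65257/26 ≈ -2509.9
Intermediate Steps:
G(p, u) = (101 + p)*(p/8 + 12*u/13) (G(p, u) = (101 + p)*(u + (u*(-1/13) + p*(⅛))) = (101 + p)*(u + (-u/13 + p/8)) = (101 + p)*(p/8 + 12*u/13))
(-13607 + 8451) + G(-84, 180) = (-13607 + 8451) + ((⅛)*(-84)² + (101/8)*(-84) + (1212/13)*180 + (12/13)*(-84)*180) = -5156 + ((⅛)*7056 - 2121/2 + 218160/13 - 181440/13) = -5156 + (882 - 2121/2 + 218160/13 - 181440/13) = -5156 + 68799/26 = -65257/26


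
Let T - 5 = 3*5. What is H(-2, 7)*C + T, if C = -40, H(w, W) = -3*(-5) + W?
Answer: -860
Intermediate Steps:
H(w, W) = 15 + W
T = 20 (T = 5 + 3*5 = 5 + 15 = 20)
H(-2, 7)*C + T = (15 + 7)*(-40) + 20 = 22*(-40) + 20 = -880 + 20 = -860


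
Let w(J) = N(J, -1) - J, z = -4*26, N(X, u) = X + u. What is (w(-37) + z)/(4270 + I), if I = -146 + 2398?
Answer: -35/2174 ≈ -0.016099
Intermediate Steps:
I = 2252
z = -104
w(J) = -1 (w(J) = (J - 1) - J = (-1 + J) - J = -1)
(w(-37) + z)/(4270 + I) = (-1 - 104)/(4270 + 2252) = -105/6522 = -105*1/6522 = -35/2174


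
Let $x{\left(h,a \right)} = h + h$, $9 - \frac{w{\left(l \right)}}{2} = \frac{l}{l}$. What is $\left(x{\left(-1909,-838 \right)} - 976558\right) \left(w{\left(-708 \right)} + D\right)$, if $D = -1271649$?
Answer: $1246678474008$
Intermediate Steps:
$w{\left(l \right)} = 16$ ($w{\left(l \right)} = 18 - 2 \frac{l}{l} = 18 - 2 = 16$)
$x{\left(h,a \right)} = 2 h$
$\left(x{\left(-1909,-838 \right)} - 976558\right) \left(w{\left(-708 \right)} + D\right) = \left(2 \left(-1909\right) - 976558\right) \left(16 - 1271649\right) = \left(-3818 - 976558\right) \left(-1271633\right) = \left(-980376\right) \left(-1271633\right) = 1246678474008$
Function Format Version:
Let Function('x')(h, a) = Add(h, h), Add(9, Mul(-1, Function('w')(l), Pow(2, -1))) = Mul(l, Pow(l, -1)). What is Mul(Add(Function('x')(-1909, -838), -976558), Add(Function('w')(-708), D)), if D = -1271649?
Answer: 1246678474008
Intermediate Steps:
Function('w')(l) = 16 (Function('w')(l) = Add(18, Mul(-2, Mul(l, Pow(l, -1)))) = Add(18, Mul(-2, 1)) = Add(18, -2) = 16)
Function('x')(h, a) = Mul(2, h)
Mul(Add(Function('x')(-1909, -838), -976558), Add(Function('w')(-708), D)) = Mul(Add(Mul(2, -1909), -976558), Add(16, -1271649)) = Mul(Add(-3818, -976558), -1271633) = Mul(-980376, -1271633) = 1246678474008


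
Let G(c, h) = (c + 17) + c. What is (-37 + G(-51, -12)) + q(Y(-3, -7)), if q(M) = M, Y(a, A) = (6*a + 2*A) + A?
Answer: -161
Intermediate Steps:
G(c, h) = 17 + 2*c (G(c, h) = (17 + c) + c = 17 + 2*c)
Y(a, A) = 3*A + 6*a (Y(a, A) = (2*A + 6*a) + A = 3*A + 6*a)
(-37 + G(-51, -12)) + q(Y(-3, -7)) = (-37 + (17 + 2*(-51))) + (3*(-7) + 6*(-3)) = (-37 + (17 - 102)) + (-21 - 18) = (-37 - 85) - 39 = -122 - 39 = -161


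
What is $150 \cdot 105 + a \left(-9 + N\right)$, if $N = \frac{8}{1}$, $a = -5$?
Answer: $15755$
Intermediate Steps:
$N = 8$ ($N = 8 \cdot 1 = 8$)
$150 \cdot 105 + a \left(-9 + N\right) = 150 \cdot 105 - 5 \left(-9 + 8\right) = 15750 - -5 = 15750 + 5 = 15755$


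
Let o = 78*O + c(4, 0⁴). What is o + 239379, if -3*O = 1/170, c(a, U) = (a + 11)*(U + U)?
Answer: 20347202/85 ≈ 2.3938e+5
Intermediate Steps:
c(a, U) = 2*U*(11 + a) (c(a, U) = (11 + a)*(2*U) = 2*U*(11 + a))
O = -1/510 (O = -⅓/170 = -⅓*1/170 = -1/510 ≈ -0.0019608)
o = -13/85 (o = 78*(-1/510) + 2*0⁴*(11 + 4) = -13/85 + 2*0*15 = -13/85 + 0 = -13/85 ≈ -0.15294)
o + 239379 = -13/85 + 239379 = 20347202/85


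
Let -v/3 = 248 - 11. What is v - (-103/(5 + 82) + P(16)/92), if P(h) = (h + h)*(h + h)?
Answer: -1442614/2001 ≈ -720.95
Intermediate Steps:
P(h) = 4*h**2 (P(h) = (2*h)*(2*h) = 4*h**2)
v = -711 (v = -3*(248 - 11) = -3*237 = -711)
v - (-103/(5 + 82) + P(16)/92) = -711 - (-103/(5 + 82) + (4*16**2)/92) = -711 - (-103/87 + (4*256)*(1/92)) = -711 - (-103*1/87 + 1024*(1/92)) = -711 - (-103/87 + 256/23) = -711 - 1*19903/2001 = -711 - 19903/2001 = -1442614/2001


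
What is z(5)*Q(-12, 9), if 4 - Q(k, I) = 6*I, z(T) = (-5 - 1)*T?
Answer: 1500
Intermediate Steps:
z(T) = -6*T
Q(k, I) = 4 - 6*I
z(5)*Q(-12, 9) = (-6*5)*(4 - 6*9) = -30*(4 - 54) = -30*(-50) = 1500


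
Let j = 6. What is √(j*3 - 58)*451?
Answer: 902*I*√10 ≈ 2852.4*I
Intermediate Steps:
√(j*3 - 58)*451 = √(6*3 - 58)*451 = √(18 - 58)*451 = √(-40)*451 = (2*I*√10)*451 = 902*I*√10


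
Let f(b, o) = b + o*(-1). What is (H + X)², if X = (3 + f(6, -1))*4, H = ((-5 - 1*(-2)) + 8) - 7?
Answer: 1444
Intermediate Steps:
H = -2 (H = ((-5 + 2) + 8) - 7 = (-3 + 8) - 7 = 5 - 7 = -2)
f(b, o) = b - o
X = 40 (X = (3 + (6 - 1*(-1)))*4 = (3 + (6 + 1))*4 = (3 + 7)*4 = 10*4 = 40)
(H + X)² = (-2 + 40)² = 38² = 1444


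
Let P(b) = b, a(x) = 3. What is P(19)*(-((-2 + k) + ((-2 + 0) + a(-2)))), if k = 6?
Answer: -95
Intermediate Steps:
P(19)*(-((-2 + k) + ((-2 + 0) + a(-2)))) = 19*(-((-2 + 6) + ((-2 + 0) + 3))) = 19*(-(4 + (-2 + 3))) = 19*(-(4 + 1)) = 19*(-1*5) = 19*(-5) = -95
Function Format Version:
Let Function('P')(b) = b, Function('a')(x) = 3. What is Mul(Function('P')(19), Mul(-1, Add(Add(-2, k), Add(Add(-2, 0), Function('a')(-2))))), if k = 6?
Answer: -95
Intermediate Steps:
Mul(Function('P')(19), Mul(-1, Add(Add(-2, k), Add(Add(-2, 0), Function('a')(-2))))) = Mul(19, Mul(-1, Add(Add(-2, 6), Add(Add(-2, 0), 3)))) = Mul(19, Mul(-1, Add(4, Add(-2, 3)))) = Mul(19, Mul(-1, Add(4, 1))) = Mul(19, Mul(-1, 5)) = Mul(19, -5) = -95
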